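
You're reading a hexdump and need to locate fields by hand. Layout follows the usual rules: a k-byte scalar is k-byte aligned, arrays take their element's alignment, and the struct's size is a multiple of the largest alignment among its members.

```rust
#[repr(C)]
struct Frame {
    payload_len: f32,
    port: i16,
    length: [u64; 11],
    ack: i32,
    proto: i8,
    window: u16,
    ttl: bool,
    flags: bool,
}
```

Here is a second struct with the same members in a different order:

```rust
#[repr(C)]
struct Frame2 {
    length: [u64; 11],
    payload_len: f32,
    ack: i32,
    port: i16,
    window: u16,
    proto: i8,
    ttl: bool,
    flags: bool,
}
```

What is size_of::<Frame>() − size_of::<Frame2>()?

8

@0: payload_len [4B, align 4] → 4
@4: port [2B, align 2] → 6
+2 pad (align 8)
@8: length [88B, align 8] → 96
@96: ack [4B, align 4] → 100
@100: proto [1B, align 1] → 101
+1 pad (align 2)
@102: window [2B, align 2] → 104
@104: ttl [1B, align 1] → 105
@105: flags [1B, align 1] → 106
+6 tail pad (align 8)
size 112, align 8
— Frame2 —
@0: length [88B, align 8] → 88
@88: payload_len [4B, align 4] → 92
@92: ack [4B, align 4] → 96
@96: port [2B, align 2] → 98
@98: window [2B, align 2] → 100
@100: proto [1B, align 1] → 101
@101: ttl [1B, align 1] → 102
@102: flags [1B, align 1] → 103
+1 tail pad (align 8)
size 104, align 8
112 − 104 = 8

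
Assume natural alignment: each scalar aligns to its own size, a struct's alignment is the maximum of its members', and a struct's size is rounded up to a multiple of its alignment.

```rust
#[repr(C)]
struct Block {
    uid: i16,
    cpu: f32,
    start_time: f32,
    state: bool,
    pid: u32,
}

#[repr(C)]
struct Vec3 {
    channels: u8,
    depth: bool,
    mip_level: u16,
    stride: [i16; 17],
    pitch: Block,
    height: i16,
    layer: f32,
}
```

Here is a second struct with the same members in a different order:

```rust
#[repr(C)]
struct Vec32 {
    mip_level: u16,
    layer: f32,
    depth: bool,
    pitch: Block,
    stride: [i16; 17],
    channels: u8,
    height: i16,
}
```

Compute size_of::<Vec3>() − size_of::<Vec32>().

Block: uid at 0 (size 2, align 2) → ends 2; pad 2 to align 4 for cpu; cpu at 4 (size 4, align 4) → ends 8; start_time at 8 (size 4, align 4) → ends 12; state at 12 (size 1, align 1) → ends 13; pad 3 to align 4 for pid; pid at 16 (size 4, align 4) → ends 20; total 20 bytes, alignment 4
channels at 0 (size 1, align 1) → ends 1
depth at 1 (size 1, align 1) → ends 2
mip_level at 2 (size 2, align 2) → ends 4
stride at 4 (size 34, align 2) → ends 38
pad 2 to align 4 for pitch
pitch at 40 (size 20, align 4) → ends 60
height at 60 (size 2, align 2) → ends 62
pad 2 to align 4 for layer
layer at 64 (size 4, align 4) → ends 68
total 68 bytes, alignment 4
— Vec32 —
mip_level at 0 (size 2, align 2) → ends 2
pad 2 to align 4 for layer
layer at 4 (size 4, align 4) → ends 8
depth at 8 (size 1, align 1) → ends 9
pad 3 to align 4 for pitch
pitch at 12 (size 20, align 4) → ends 32
stride at 32 (size 34, align 2) → ends 66
channels at 66 (size 1, align 1) → ends 67
pad 1 to align 2 for height
height at 68 (size 2, align 2) → ends 70
tail pad 2 to reach multiple of 4
total 72 bytes, alignment 4
68 − 72 = -4

-4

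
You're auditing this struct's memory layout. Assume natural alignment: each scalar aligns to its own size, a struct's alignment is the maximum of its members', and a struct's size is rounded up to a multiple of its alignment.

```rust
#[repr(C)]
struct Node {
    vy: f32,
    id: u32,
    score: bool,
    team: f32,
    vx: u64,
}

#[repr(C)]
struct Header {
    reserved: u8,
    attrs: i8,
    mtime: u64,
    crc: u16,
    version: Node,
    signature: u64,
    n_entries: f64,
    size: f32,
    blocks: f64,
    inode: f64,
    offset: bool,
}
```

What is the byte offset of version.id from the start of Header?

Node: vy at 0 (size 4, align 4) → ends 4; id at 4 (size 4, align 4) → ends 8; score at 8 (size 1, align 1) → ends 9; pad 3 to align 4 for team; team at 12 (size 4, align 4) → ends 16; vx at 16 (size 8, align 8) → ends 24; total 24 bytes, alignment 8
reserved at 0 (size 1, align 1) → ends 1
attrs at 1 (size 1, align 1) → ends 2
pad 6 to align 8 for mtime
mtime at 8 (size 8, align 8) → ends 16
crc at 16 (size 2, align 2) → ends 18
pad 6 to align 8 for version
version at 24 (size 24, align 8) → ends 48
within Node: id at 4
24 + 4 = 28

28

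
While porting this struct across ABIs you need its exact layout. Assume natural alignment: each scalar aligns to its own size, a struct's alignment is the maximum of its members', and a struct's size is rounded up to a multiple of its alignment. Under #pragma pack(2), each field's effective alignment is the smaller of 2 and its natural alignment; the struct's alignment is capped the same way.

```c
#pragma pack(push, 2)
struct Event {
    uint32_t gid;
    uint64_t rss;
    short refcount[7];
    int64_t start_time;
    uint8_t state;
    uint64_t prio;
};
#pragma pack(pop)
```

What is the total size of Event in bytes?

44 bytes

0..4  gid  (4B, 2-aligned)
4..12  rss  (8B, 2-aligned)
12..26  refcount  (14B, 2-aligned)
26..34  start_time  (8B, 2-aligned)
34..35  state  (1B, 1-aligned)
35..36  -- padding (1B)
36..44  prio  (8B, 2-aligned)
sizeof = 44, alignof = 2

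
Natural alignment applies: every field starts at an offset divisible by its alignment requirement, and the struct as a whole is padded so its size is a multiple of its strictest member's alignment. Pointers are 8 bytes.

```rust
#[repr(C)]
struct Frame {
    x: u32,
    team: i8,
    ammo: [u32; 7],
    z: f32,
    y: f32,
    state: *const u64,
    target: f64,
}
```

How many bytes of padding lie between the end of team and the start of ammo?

3

@0: x [4B, align 4] → 4
@4: team [1B, align 1] → 5
+3 pad (align 4)
@8: ammo [28B, align 4] → 36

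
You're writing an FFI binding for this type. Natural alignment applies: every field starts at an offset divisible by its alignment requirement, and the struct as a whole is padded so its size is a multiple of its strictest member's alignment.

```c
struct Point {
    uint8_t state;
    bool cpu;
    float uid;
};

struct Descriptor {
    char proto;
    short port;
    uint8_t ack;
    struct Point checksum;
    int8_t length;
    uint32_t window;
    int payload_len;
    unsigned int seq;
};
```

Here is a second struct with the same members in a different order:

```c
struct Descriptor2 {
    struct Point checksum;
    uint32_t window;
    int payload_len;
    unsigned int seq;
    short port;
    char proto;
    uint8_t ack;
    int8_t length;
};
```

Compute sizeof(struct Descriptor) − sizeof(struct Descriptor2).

4

Point: state at 0 (size 1, align 1) → ends 1; cpu at 1 (size 1, align 1) → ends 2; pad 2 to align 4 for uid; uid at 4 (size 4, align 4) → ends 8; total 8 bytes, alignment 4
proto at 0 (size 1, align 1) → ends 1
pad 1 to align 2 for port
port at 2 (size 2, align 2) → ends 4
ack at 4 (size 1, align 1) → ends 5
pad 3 to align 4 for checksum
checksum at 8 (size 8, align 4) → ends 16
length at 16 (size 1, align 1) → ends 17
pad 3 to align 4 for window
window at 20 (size 4, align 4) → ends 24
payload_len at 24 (size 4, align 4) → ends 28
seq at 28 (size 4, align 4) → ends 32
total 32 bytes, alignment 4
— Descriptor2 —
checksum at 0 (size 8, align 4) → ends 8
window at 8 (size 4, align 4) → ends 12
payload_len at 12 (size 4, align 4) → ends 16
seq at 16 (size 4, align 4) → ends 20
port at 20 (size 2, align 2) → ends 22
proto at 22 (size 1, align 1) → ends 23
ack at 23 (size 1, align 1) → ends 24
length at 24 (size 1, align 1) → ends 25
tail pad 3 to reach multiple of 4
total 28 bytes, alignment 4
32 − 28 = 4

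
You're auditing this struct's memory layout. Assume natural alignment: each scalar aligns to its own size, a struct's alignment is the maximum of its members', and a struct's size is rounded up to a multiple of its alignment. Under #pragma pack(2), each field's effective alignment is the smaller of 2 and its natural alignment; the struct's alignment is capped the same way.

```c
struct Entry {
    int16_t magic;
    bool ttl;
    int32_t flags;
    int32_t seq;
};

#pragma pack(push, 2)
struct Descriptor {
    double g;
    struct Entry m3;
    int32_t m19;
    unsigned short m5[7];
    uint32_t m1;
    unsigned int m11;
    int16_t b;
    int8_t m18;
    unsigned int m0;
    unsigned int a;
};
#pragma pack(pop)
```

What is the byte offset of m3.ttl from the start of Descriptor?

10

Entry: 0..2  magic  (2B, 2-aligned); 2..3  ttl  (1B, 1-aligned); 3..4  -- padding (1B); 4..8  flags  (4B, 4-aligned); 8..12  seq  (4B, 4-aligned); sizeof = 12, alignof = 4
0..8  g  (8B, 2-aligned)
8..20  m3  (12B, 2-aligned)
within Entry: ttl at 2
8 + 2 = 10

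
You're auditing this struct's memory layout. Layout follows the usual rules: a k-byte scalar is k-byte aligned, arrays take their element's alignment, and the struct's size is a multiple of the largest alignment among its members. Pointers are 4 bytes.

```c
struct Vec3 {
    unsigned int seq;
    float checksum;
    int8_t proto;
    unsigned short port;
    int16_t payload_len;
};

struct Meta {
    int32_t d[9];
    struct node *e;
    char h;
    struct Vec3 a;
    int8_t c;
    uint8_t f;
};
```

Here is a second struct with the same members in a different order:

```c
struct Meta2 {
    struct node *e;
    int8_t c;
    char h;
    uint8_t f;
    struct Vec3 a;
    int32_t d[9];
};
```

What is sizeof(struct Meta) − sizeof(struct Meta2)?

Vec3: @0: seq [4B, align 4] → 4; @4: checksum [4B, align 4] → 8; @8: proto [1B, align 1] → 9; +1 pad (align 2); @10: port [2B, align 2] → 12; @12: payload_len [2B, align 2] → 14; +2 tail pad (align 4); size 16, align 4
@0: d [36B, align 4] → 36
@36: e [4B, align 4] → 40
@40: h [1B, align 1] → 41
+3 pad (align 4)
@44: a [16B, align 4] → 60
@60: c [1B, align 1] → 61
@61: f [1B, align 1] → 62
+2 tail pad (align 4)
size 64, align 4
— Meta2 —
@0: e [4B, align 4] → 4
@4: c [1B, align 1] → 5
@5: h [1B, align 1] → 6
@6: f [1B, align 1] → 7
+1 pad (align 4)
@8: a [16B, align 4] → 24
@24: d [36B, align 4] → 60
size 60, align 4
64 − 60 = 4

4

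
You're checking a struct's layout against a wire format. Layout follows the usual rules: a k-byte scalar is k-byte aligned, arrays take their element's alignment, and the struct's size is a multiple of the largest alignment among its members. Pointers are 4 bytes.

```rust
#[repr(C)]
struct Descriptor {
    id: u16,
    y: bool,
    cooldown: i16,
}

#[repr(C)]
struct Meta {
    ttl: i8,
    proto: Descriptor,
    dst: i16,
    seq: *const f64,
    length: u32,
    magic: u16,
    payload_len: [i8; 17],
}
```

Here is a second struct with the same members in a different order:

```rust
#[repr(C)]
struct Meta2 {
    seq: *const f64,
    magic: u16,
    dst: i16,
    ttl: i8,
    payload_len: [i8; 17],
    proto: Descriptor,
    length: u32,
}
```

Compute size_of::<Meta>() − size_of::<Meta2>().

4

Descriptor: id at 0 (size 2, align 2) → ends 2; y at 2 (size 1, align 1) → ends 3; pad 1 to align 2 for cooldown; cooldown at 4 (size 2, align 2) → ends 6; total 6 bytes, alignment 2
ttl at 0 (size 1, align 1) → ends 1
pad 1 to align 2 for proto
proto at 2 (size 6, align 2) → ends 8
dst at 8 (size 2, align 2) → ends 10
pad 2 to align 4 for seq
seq at 12 (size 4, align 4) → ends 16
length at 16 (size 4, align 4) → ends 20
magic at 20 (size 2, align 2) → ends 22
payload_len at 22 (size 17, align 1) → ends 39
tail pad 1 to reach multiple of 4
total 40 bytes, alignment 4
— Meta2 —
seq at 0 (size 4, align 4) → ends 4
magic at 4 (size 2, align 2) → ends 6
dst at 6 (size 2, align 2) → ends 8
ttl at 8 (size 1, align 1) → ends 9
payload_len at 9 (size 17, align 1) → ends 26
proto at 26 (size 6, align 2) → ends 32
length at 32 (size 4, align 4) → ends 36
total 36 bytes, alignment 4
40 − 36 = 4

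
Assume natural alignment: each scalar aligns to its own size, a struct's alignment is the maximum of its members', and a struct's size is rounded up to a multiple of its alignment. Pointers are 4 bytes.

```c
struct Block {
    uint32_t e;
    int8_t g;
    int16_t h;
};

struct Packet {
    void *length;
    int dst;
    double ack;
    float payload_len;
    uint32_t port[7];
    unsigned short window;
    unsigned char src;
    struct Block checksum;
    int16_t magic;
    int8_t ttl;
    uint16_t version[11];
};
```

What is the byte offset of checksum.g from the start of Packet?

Block: 0..4  e  (4B, 4-aligned); 4..5  g  (1B, 1-aligned); 5..6  -- padding (1B); 6..8  h  (2B, 2-aligned); sizeof = 8, alignof = 4
0..4  length  (4B, 4-aligned)
4..8  dst  (4B, 4-aligned)
8..16  ack  (8B, 8-aligned)
16..20  payload_len  (4B, 4-aligned)
20..48  port  (28B, 4-aligned)
48..50  window  (2B, 2-aligned)
50..51  src  (1B, 1-aligned)
51..52  -- padding (1B)
52..60  checksum  (8B, 4-aligned)
within Block: g at 4
52 + 4 = 56

56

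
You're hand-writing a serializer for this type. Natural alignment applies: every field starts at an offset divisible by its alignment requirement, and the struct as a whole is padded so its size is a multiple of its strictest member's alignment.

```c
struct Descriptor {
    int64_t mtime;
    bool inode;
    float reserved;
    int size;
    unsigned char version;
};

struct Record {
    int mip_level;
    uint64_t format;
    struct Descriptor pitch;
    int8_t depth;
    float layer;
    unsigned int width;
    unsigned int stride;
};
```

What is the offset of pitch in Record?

16

Descriptor: @0: mtime [8B, align 8] → 8; @8: inode [1B, align 1] → 9; +3 pad (align 4); @12: reserved [4B, align 4] → 16; @16: size [4B, align 4] → 20; @20: version [1B, align 1] → 21; +3 tail pad (align 8); size 24, align 8
@0: mip_level [4B, align 4] → 4
+4 pad (align 8)
@8: format [8B, align 8] → 16
@16: pitch [24B, align 8] → 40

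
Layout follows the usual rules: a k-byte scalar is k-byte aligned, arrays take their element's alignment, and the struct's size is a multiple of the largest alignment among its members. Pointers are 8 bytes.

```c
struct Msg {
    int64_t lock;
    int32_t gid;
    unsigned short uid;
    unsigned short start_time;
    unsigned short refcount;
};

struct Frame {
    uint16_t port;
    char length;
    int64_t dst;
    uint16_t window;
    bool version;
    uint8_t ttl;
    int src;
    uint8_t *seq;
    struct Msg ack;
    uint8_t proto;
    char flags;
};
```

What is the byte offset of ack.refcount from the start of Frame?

48

Msg: lock at 0 (size 8, align 8) → ends 8; gid at 8 (size 4, align 4) → ends 12; uid at 12 (size 2, align 2) → ends 14; start_time at 14 (size 2, align 2) → ends 16; refcount at 16 (size 2, align 2) → ends 18; tail pad 6 to reach multiple of 8; total 24 bytes, alignment 8
port at 0 (size 2, align 2) → ends 2
length at 2 (size 1, align 1) → ends 3
pad 5 to align 8 for dst
dst at 8 (size 8, align 8) → ends 16
window at 16 (size 2, align 2) → ends 18
version at 18 (size 1, align 1) → ends 19
ttl at 19 (size 1, align 1) → ends 20
src at 20 (size 4, align 4) → ends 24
seq at 24 (size 8, align 8) → ends 32
ack at 32 (size 24, align 8) → ends 56
within Msg: refcount at 16
32 + 16 = 48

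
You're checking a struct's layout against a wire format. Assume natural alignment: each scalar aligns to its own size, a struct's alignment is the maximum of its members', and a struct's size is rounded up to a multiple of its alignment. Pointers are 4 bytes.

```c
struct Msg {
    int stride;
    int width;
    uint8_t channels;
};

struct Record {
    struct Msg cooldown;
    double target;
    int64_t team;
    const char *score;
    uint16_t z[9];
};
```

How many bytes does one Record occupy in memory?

Msg: stride at 0 (size 4, align 4) → ends 4; width at 4 (size 4, align 4) → ends 8; channels at 8 (size 1, align 1) → ends 9; tail pad 3 to reach multiple of 4; total 12 bytes, alignment 4
cooldown at 0 (size 12, align 4) → ends 12
pad 4 to align 8 for target
target at 16 (size 8, align 8) → ends 24
team at 24 (size 8, align 8) → ends 32
score at 32 (size 4, align 4) → ends 36
z at 36 (size 18, align 2) → ends 54
tail pad 2 to reach multiple of 8
total 56 bytes, alignment 8

56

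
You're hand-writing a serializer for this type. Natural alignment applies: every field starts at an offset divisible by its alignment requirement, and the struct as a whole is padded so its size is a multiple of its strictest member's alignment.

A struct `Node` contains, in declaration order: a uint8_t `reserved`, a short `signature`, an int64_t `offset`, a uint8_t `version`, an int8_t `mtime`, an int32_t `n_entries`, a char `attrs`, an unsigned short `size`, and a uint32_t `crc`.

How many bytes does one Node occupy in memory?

0..1  reserved  (1B, 1-aligned)
1..2  -- padding (1B)
2..4  signature  (2B, 2-aligned)
4..8  -- padding (4B)
8..16  offset  (8B, 8-aligned)
16..17  version  (1B, 1-aligned)
17..18  mtime  (1B, 1-aligned)
18..20  -- padding (2B)
20..24  n_entries  (4B, 4-aligned)
24..25  attrs  (1B, 1-aligned)
25..26  -- padding (1B)
26..28  size  (2B, 2-aligned)
28..32  crc  (4B, 4-aligned)
sizeof = 32, alignof = 8

32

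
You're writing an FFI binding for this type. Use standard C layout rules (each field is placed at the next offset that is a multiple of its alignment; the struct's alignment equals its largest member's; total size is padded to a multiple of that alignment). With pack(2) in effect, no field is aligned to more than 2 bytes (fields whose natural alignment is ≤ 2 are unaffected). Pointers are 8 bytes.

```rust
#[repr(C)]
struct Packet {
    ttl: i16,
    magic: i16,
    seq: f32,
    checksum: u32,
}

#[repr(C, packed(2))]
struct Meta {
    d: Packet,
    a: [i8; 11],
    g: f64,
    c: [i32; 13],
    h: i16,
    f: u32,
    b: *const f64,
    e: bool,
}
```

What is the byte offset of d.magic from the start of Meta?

2

Packet: 0..2  ttl  (2B, 2-aligned); 2..4  magic  (2B, 2-aligned); 4..8  seq  (4B, 4-aligned); 8..12  checksum  (4B, 4-aligned); sizeof = 12, alignof = 4
0..12  d  (12B, 2-aligned)
within Packet: magic at 2
0 + 2 = 2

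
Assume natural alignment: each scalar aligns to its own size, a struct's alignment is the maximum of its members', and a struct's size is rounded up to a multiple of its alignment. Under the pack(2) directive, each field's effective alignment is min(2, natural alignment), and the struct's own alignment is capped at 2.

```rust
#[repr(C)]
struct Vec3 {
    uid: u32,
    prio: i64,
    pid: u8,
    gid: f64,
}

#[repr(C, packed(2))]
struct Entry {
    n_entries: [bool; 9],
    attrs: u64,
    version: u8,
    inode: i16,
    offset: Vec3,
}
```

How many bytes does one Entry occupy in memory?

Vec3: @0: uid [4B, align 4] → 4; +4 pad (align 8); @8: prio [8B, align 8] → 16; @16: pid [1B, align 1] → 17; +7 pad (align 8); @24: gid [8B, align 8] → 32; size 32, align 8
@0: n_entries [9B, align 1] → 9
+1 pad (align 2)
@10: attrs [8B, align 2] → 18
@18: version [1B, align 1] → 19
+1 pad (align 2)
@20: inode [2B, align 2] → 22
@22: offset [32B, align 2] → 54
size 54, align 2

54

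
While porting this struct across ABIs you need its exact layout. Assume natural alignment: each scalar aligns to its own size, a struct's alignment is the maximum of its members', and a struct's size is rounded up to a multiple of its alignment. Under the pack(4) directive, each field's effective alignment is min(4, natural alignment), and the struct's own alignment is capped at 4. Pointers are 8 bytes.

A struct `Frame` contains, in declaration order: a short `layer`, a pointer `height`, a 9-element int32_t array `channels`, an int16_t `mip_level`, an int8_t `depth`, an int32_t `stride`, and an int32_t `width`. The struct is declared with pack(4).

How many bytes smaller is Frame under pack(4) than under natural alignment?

natural layout:
  @0: layer [2B, align 2] → 2
  +6 pad (align 8)
  @8: height [8B, align 8] → 16
  @16: channels [36B, align 4] → 52
  @52: mip_level [2B, align 2] → 54
  @54: depth [1B, align 1] → 55
  +1 pad (align 4)
  @56: stride [4B, align 4] → 60
  @60: width [4B, align 4] → 64
  size 64, align 8
packed(4) layout:
  @0: layer [2B, align 2] → 2
  +2 pad (align 4)
  @4: height [8B, align 4] → 12
  @12: channels [36B, align 4] → 48
  @48: mip_level [2B, align 2] → 50
  @50: depth [1B, align 1] → 51
  +1 pad (align 4)
  @52: stride [4B, align 4] → 56
  @56: width [4B, align 4] → 60
  size 60, align 4
64 − 60 = 4

4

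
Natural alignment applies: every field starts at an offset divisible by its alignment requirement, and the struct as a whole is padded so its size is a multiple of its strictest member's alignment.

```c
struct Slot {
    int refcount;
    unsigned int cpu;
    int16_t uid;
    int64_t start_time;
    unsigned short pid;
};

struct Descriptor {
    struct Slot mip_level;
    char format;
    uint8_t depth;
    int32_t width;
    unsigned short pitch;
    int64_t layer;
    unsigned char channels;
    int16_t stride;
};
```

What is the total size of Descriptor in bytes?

64

Slot: refcount at 0 (size 4, align 4) → ends 4; cpu at 4 (size 4, align 4) → ends 8; uid at 8 (size 2, align 2) → ends 10; pad 6 to align 8 for start_time; start_time at 16 (size 8, align 8) → ends 24; pid at 24 (size 2, align 2) → ends 26; tail pad 6 to reach multiple of 8; total 32 bytes, alignment 8
mip_level at 0 (size 32, align 8) → ends 32
format at 32 (size 1, align 1) → ends 33
depth at 33 (size 1, align 1) → ends 34
pad 2 to align 4 for width
width at 36 (size 4, align 4) → ends 40
pitch at 40 (size 2, align 2) → ends 42
pad 6 to align 8 for layer
layer at 48 (size 8, align 8) → ends 56
channels at 56 (size 1, align 1) → ends 57
pad 1 to align 2 for stride
stride at 58 (size 2, align 2) → ends 60
tail pad 4 to reach multiple of 8
total 64 bytes, alignment 8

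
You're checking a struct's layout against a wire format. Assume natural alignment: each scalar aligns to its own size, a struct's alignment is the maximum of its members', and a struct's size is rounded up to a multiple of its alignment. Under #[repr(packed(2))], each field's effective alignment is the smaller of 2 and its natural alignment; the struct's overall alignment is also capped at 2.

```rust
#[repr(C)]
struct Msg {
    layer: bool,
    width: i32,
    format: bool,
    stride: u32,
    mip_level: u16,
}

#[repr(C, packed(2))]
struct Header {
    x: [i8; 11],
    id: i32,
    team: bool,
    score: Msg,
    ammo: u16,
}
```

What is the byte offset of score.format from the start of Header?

26

Msg: layer at 0 (size 1, align 1) → ends 1; pad 3 to align 4 for width; width at 4 (size 4, align 4) → ends 8; format at 8 (size 1, align 1) → ends 9; pad 3 to align 4 for stride; stride at 12 (size 4, align 4) → ends 16; mip_level at 16 (size 2, align 2) → ends 18; tail pad 2 to reach multiple of 4; total 20 bytes, alignment 4
x at 0 (size 11, align 1) → ends 11
pad 1 to align 2 for id
id at 12 (size 4, align 2) → ends 16
team at 16 (size 1, align 1) → ends 17
pad 1 to align 2 for score
score at 18 (size 20, align 2) → ends 38
within Msg: format at 8
18 + 8 = 26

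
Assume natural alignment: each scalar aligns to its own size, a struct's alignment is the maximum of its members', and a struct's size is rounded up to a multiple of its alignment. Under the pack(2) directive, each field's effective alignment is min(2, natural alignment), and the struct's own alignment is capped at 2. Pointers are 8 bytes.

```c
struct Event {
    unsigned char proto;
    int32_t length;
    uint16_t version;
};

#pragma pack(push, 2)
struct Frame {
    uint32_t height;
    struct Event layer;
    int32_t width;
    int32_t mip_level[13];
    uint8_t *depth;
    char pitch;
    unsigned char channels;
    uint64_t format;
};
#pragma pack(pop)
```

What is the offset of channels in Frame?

81

Event: 0..1  proto  (1B, 1-aligned); 1..4  -- padding (3B); 4..8  length  (4B, 4-aligned); 8..10  version  (2B, 2-aligned); 10..12  -- tail padding (2B); sizeof = 12, alignof = 4
0..4  height  (4B, 2-aligned)
4..16  layer  (12B, 2-aligned)
16..20  width  (4B, 2-aligned)
20..72  mip_level  (52B, 2-aligned)
72..80  depth  (8B, 2-aligned)
80..81  pitch  (1B, 1-aligned)
81..82  channels  (1B, 1-aligned)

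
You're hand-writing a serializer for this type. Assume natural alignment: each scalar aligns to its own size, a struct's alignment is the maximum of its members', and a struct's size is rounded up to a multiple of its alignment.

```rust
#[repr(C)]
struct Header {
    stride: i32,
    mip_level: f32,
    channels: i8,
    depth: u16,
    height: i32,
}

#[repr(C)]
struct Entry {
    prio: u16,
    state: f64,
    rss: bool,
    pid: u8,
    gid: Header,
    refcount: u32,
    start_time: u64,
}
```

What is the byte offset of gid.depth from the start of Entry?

Header: 0..4  stride  (4B, 4-aligned); 4..8  mip_level  (4B, 4-aligned); 8..9  channels  (1B, 1-aligned); 9..10  -- padding (1B); 10..12  depth  (2B, 2-aligned); 12..16  height  (4B, 4-aligned); sizeof = 16, alignof = 4
0..2  prio  (2B, 2-aligned)
2..8  -- padding (6B)
8..16  state  (8B, 8-aligned)
16..17  rss  (1B, 1-aligned)
17..18  pid  (1B, 1-aligned)
18..20  -- padding (2B)
20..36  gid  (16B, 4-aligned)
within Header: depth at 10
20 + 10 = 30

30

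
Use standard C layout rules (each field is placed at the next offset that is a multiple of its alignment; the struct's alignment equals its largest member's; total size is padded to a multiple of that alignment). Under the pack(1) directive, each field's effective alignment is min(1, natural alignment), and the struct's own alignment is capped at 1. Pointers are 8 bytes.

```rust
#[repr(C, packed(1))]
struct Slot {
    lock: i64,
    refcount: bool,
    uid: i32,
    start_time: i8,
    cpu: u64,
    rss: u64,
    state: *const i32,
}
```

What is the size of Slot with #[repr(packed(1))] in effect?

38

@0: lock [8B, align 1] → 8
@8: refcount [1B, align 1] → 9
@9: uid [4B, align 1] → 13
@13: start_time [1B, align 1] → 14
@14: cpu [8B, align 1] → 22
@22: rss [8B, align 1] → 30
@30: state [8B, align 1] → 38
size 38, align 1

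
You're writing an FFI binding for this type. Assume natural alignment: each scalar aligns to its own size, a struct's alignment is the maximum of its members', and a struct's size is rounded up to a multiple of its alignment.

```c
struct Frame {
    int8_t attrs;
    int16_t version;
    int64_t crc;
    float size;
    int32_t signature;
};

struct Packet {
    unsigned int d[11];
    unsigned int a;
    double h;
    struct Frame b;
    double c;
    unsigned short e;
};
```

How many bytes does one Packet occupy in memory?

96

Frame: attrs at 0 (size 1, align 1) → ends 1; pad 1 to align 2 for version; version at 2 (size 2, align 2) → ends 4; pad 4 to align 8 for crc; crc at 8 (size 8, align 8) → ends 16; size at 16 (size 4, align 4) → ends 20; signature at 20 (size 4, align 4) → ends 24; total 24 bytes, alignment 8
d at 0 (size 44, align 4) → ends 44
a at 44 (size 4, align 4) → ends 48
h at 48 (size 8, align 8) → ends 56
b at 56 (size 24, align 8) → ends 80
c at 80 (size 8, align 8) → ends 88
e at 88 (size 2, align 2) → ends 90
tail pad 6 to reach multiple of 8
total 96 bytes, alignment 8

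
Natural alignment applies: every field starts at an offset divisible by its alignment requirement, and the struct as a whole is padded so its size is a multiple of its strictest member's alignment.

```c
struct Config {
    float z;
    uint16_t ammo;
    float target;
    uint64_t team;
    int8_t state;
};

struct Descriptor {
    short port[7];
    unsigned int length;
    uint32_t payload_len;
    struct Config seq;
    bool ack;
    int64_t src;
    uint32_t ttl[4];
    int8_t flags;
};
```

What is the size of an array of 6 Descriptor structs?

Config: z at 0 (size 4, align 4) → ends 4; ammo at 4 (size 2, align 2) → ends 6; pad 2 to align 4 for target; target at 8 (size 4, align 4) → ends 12; pad 4 to align 8 for team; team at 16 (size 8, align 8) → ends 24; state at 24 (size 1, align 1) → ends 25; tail pad 7 to reach multiple of 8; total 32 bytes, alignment 8
port at 0 (size 14, align 2) → ends 14
pad 2 to align 4 for length
length at 16 (size 4, align 4) → ends 20
payload_len at 20 (size 4, align 4) → ends 24
seq at 24 (size 32, align 8) → ends 56
ack at 56 (size 1, align 1) → ends 57
pad 7 to align 8 for src
src at 64 (size 8, align 8) → ends 72
ttl at 72 (size 16, align 4) → ends 88
flags at 88 (size 1, align 1) → ends 89
tail pad 7 to reach multiple of 8
total 96 bytes, alignment 8
array of 6: 6 × 96 = 576

576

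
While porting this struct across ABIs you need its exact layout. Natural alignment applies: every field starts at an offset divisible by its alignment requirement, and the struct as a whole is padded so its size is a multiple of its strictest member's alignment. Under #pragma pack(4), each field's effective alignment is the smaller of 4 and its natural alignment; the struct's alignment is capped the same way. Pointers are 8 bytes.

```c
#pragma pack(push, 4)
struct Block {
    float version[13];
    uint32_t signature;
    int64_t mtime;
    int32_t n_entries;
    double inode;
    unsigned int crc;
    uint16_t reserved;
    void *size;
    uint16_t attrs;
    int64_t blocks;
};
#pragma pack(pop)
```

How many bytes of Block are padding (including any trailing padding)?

4

version at 0 (size 52, align 4) → ends 52
signature at 52 (size 4, align 4) → ends 56
mtime at 56 (size 8, align 4) → ends 64
n_entries at 64 (size 4, align 4) → ends 68
inode at 68 (size 8, align 4) → ends 76
crc at 76 (size 4, align 4) → ends 80
reserved at 80 (size 2, align 2) → ends 82
pad 2 to align 4 for size
size at 84 (size 8, align 4) → ends 92
attrs at 92 (size 2, align 2) → ends 94
pad 2 to align 4 for blocks
blocks at 96 (size 8, align 4) → ends 104
total 104 bytes, alignment 4
data bytes 100, size 104 → padding 4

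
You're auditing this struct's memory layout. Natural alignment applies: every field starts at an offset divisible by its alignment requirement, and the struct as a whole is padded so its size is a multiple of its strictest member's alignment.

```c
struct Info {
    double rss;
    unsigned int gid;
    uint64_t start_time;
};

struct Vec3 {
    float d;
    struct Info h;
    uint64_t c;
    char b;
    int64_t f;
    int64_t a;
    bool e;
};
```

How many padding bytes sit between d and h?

Info: @0: rss [8B, align 8] → 8; @8: gid [4B, align 4] → 12; +4 pad (align 8); @16: start_time [8B, align 8] → 24; size 24, align 8
@0: d [4B, align 4] → 4
+4 pad (align 8)
@8: h [24B, align 8] → 32

4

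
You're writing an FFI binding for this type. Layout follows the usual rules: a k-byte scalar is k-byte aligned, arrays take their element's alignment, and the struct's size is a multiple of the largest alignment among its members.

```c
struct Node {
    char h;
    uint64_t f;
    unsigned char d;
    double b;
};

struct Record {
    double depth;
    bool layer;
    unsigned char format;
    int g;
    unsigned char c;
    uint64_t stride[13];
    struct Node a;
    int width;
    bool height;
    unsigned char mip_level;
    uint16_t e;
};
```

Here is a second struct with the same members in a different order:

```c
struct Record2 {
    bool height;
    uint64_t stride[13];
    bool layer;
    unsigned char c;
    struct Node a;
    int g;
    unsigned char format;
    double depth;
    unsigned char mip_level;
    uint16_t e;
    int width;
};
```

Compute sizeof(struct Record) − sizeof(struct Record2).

-8

Node: h at 0 (size 1, align 1) → ends 1; pad 7 to align 8 for f; f at 8 (size 8, align 8) → ends 16; d at 16 (size 1, align 1) → ends 17; pad 7 to align 8 for b; b at 24 (size 8, align 8) → ends 32; total 32 bytes, alignment 8
depth at 0 (size 8, align 8) → ends 8
layer at 8 (size 1, align 1) → ends 9
format at 9 (size 1, align 1) → ends 10
pad 2 to align 4 for g
g at 12 (size 4, align 4) → ends 16
c at 16 (size 1, align 1) → ends 17
pad 7 to align 8 for stride
stride at 24 (size 104, align 8) → ends 128
a at 128 (size 32, align 8) → ends 160
width at 160 (size 4, align 4) → ends 164
height at 164 (size 1, align 1) → ends 165
mip_level at 165 (size 1, align 1) → ends 166
e at 166 (size 2, align 2) → ends 168
total 168 bytes, alignment 8
— Record2 —
height at 0 (size 1, align 1) → ends 1
pad 7 to align 8 for stride
stride at 8 (size 104, align 8) → ends 112
layer at 112 (size 1, align 1) → ends 113
c at 113 (size 1, align 1) → ends 114
pad 6 to align 8 for a
a at 120 (size 32, align 8) → ends 152
g at 152 (size 4, align 4) → ends 156
format at 156 (size 1, align 1) → ends 157
pad 3 to align 8 for depth
depth at 160 (size 8, align 8) → ends 168
mip_level at 168 (size 1, align 1) → ends 169
pad 1 to align 2 for e
e at 170 (size 2, align 2) → ends 172
width at 172 (size 4, align 4) → ends 176
total 176 bytes, alignment 8
168 − 176 = -8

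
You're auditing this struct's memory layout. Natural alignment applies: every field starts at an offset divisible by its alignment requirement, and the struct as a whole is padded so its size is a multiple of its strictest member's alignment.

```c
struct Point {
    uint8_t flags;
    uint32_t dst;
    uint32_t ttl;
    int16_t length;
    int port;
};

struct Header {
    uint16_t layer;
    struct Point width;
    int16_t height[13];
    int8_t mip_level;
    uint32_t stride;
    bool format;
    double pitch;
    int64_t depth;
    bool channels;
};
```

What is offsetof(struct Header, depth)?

72

Point: 0..1  flags  (1B, 1-aligned); 1..4  -- padding (3B); 4..8  dst  (4B, 4-aligned); 8..12  ttl  (4B, 4-aligned); 12..14  length  (2B, 2-aligned); 14..16  -- padding (2B); 16..20  port  (4B, 4-aligned); sizeof = 20, alignof = 4
0..2  layer  (2B, 2-aligned)
2..4  -- padding (2B)
4..24  width  (20B, 4-aligned)
24..50  height  (26B, 2-aligned)
50..51  mip_level  (1B, 1-aligned)
51..52  -- padding (1B)
52..56  stride  (4B, 4-aligned)
56..57  format  (1B, 1-aligned)
57..64  -- padding (7B)
64..72  pitch  (8B, 8-aligned)
72..80  depth  (8B, 8-aligned)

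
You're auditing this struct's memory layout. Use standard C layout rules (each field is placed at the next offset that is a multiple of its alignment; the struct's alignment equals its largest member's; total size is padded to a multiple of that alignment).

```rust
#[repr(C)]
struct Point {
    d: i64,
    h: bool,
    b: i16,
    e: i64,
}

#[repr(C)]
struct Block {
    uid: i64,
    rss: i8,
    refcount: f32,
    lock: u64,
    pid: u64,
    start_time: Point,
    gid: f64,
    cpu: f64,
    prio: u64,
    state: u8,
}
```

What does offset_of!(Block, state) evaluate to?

Point: 0..8  d  (8B, 8-aligned); 8..9  h  (1B, 1-aligned); 9..10  -- padding (1B); 10..12  b  (2B, 2-aligned); 12..16  -- padding (4B); 16..24  e  (8B, 8-aligned); sizeof = 24, alignof = 8
0..8  uid  (8B, 8-aligned)
8..9  rss  (1B, 1-aligned)
9..12  -- padding (3B)
12..16  refcount  (4B, 4-aligned)
16..24  lock  (8B, 8-aligned)
24..32  pid  (8B, 8-aligned)
32..56  start_time  (24B, 8-aligned)
56..64  gid  (8B, 8-aligned)
64..72  cpu  (8B, 8-aligned)
72..80  prio  (8B, 8-aligned)
80..81  state  (1B, 1-aligned)

80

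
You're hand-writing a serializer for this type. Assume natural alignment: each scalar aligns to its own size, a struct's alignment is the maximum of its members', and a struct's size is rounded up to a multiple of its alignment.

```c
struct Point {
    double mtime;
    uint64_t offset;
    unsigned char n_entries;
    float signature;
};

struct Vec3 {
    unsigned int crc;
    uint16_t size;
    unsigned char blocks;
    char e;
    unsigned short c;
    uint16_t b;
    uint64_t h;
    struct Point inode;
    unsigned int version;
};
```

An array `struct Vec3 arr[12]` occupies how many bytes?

672

Point: @0: mtime [8B, align 8] → 8; @8: offset [8B, align 8] → 16; @16: n_entries [1B, align 1] → 17; +3 pad (align 4); @20: signature [4B, align 4] → 24; size 24, align 8
@0: crc [4B, align 4] → 4
@4: size [2B, align 2] → 6
@6: blocks [1B, align 1] → 7
@7: e [1B, align 1] → 8
@8: c [2B, align 2] → 10
@10: b [2B, align 2] → 12
+4 pad (align 8)
@16: h [8B, align 8] → 24
@24: inode [24B, align 8] → 48
@48: version [4B, align 4] → 52
+4 tail pad (align 8)
size 56, align 8
array of 12: 12 × 56 = 672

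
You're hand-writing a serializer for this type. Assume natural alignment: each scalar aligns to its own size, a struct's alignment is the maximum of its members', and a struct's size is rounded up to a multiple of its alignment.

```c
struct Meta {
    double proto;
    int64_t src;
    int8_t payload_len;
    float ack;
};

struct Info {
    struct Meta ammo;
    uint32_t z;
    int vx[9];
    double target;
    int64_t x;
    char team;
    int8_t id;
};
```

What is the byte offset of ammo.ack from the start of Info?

20

Meta: @0: proto [8B, align 8] → 8; @8: src [8B, align 8] → 16; @16: payload_len [1B, align 1] → 17; +3 pad (align 4); @20: ack [4B, align 4] → 24; size 24, align 8
@0: ammo [24B, align 8] → 24
within Meta: ack at 20
0 + 20 = 20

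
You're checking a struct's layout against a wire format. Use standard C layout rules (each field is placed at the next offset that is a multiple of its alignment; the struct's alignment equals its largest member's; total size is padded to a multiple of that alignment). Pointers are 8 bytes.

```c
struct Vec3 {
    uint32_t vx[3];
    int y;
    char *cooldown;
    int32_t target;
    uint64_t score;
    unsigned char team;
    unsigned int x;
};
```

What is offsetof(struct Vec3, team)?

40

@0: vx [12B, align 4] → 12
@12: y [4B, align 4] → 16
@16: cooldown [8B, align 8] → 24
@24: target [4B, align 4] → 28
+4 pad (align 8)
@32: score [8B, align 8] → 40
@40: team [1B, align 1] → 41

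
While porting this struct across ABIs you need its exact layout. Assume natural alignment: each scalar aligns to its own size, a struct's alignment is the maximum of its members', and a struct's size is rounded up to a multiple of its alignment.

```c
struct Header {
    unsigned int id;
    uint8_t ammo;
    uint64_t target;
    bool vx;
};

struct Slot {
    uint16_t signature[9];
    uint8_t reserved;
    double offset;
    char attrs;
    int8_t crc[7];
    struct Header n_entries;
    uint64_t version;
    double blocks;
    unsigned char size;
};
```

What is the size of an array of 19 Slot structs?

1672

Header: @0: id [4B, align 4] → 4; @4: ammo [1B, align 1] → 5; +3 pad (align 8); @8: target [8B, align 8] → 16; @16: vx [1B, align 1] → 17; +7 tail pad (align 8); size 24, align 8
@0: signature [18B, align 2] → 18
@18: reserved [1B, align 1] → 19
+5 pad (align 8)
@24: offset [8B, align 8] → 32
@32: attrs [1B, align 1] → 33
@33: crc [7B, align 1] → 40
@40: n_entries [24B, align 8] → 64
@64: version [8B, align 8] → 72
@72: blocks [8B, align 8] → 80
@80: size [1B, align 1] → 81
+7 tail pad (align 8)
size 88, align 8
array of 19: 19 × 88 = 1672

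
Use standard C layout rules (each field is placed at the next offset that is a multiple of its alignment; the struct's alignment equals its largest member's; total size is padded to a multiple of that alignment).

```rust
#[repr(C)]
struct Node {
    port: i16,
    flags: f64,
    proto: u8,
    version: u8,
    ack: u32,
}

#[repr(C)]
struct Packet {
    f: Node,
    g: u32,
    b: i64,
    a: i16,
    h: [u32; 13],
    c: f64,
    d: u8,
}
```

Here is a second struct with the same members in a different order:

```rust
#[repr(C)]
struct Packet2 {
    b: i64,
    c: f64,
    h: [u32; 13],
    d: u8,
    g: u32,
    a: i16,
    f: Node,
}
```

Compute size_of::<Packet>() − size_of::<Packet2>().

8

Node: 0..2  port  (2B, 2-aligned); 2..8  -- padding (6B); 8..16  flags  (8B, 8-aligned); 16..17  proto  (1B, 1-aligned); 17..18  version  (1B, 1-aligned); 18..20  -- padding (2B); 20..24  ack  (4B, 4-aligned); sizeof = 24, alignof = 8
0..24  f  (24B, 8-aligned)
24..28  g  (4B, 4-aligned)
28..32  -- padding (4B)
32..40  b  (8B, 8-aligned)
40..42  a  (2B, 2-aligned)
42..44  -- padding (2B)
44..96  h  (52B, 4-aligned)
96..104  c  (8B, 8-aligned)
104..105  d  (1B, 1-aligned)
105..112  -- tail padding (7B)
sizeof = 112, alignof = 8
— Packet2 —
0..8  b  (8B, 8-aligned)
8..16  c  (8B, 8-aligned)
16..68  h  (52B, 4-aligned)
68..69  d  (1B, 1-aligned)
69..72  -- padding (3B)
72..76  g  (4B, 4-aligned)
76..78  a  (2B, 2-aligned)
78..80  -- padding (2B)
80..104  f  (24B, 8-aligned)
sizeof = 104, alignof = 8
112 − 104 = 8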